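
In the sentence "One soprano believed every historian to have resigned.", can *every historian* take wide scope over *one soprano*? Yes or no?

This is an ECM construction: *every historian* is the infinitival subject, Case-marked by the matrix verb, and the infinitive is transparent for QR.
QR within a single clause is free, so the lower quantifier may take scope over the higher one.

Yes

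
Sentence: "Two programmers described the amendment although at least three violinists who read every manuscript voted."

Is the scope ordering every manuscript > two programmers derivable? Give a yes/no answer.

*every manuscript* is embedded in the relative clause *who read every manuscript*, which is itself inside the adjunct *although at least three violinists who read every manuscript voted*.
Both the relative clause and the enclosing adjunct are scope islands; QR cannot cross either.
*every manuscript* > *two programmers* would require crossing that boundary, which is illicit.

No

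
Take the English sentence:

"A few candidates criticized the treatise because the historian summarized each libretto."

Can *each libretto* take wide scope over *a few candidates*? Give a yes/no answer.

No

The target quantifier *each libretto* is part of the adjunct clause *because the historian summarized each libretto*.
Since the clause is an adjunct (not a complement), the Adjunct Condition blocks QR across its edge.
Hence only narrow scope for *each libretto* (under *a few candidates*) survives.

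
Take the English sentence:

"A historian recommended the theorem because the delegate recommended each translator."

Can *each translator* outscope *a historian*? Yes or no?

The target quantifier *each translator* is part of the adjunct clause *because the delegate recommended each translator*.
The adjunct-island constraint bars QR out of an adverbial clause.
The inverse ordering *each translator* > *a historian* is therefore underivable.
(Only the surface reading survives: one fixed historian with respect to all the relevant translators.)

No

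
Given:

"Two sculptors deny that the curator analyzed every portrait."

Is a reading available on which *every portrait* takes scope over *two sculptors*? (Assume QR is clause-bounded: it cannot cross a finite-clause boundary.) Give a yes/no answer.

No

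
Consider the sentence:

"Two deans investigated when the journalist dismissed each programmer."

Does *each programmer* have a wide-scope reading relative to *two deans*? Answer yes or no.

No

*each programmer* sits inside the embedded question *when the journalist dismissed each programmer*.
Embedded wh-clauses are opaque for QR, so the quantifier stays inside the question.
The inverse ordering *each programmer* > *two deans* is therefore underivable.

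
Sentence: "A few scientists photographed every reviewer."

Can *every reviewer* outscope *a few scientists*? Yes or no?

Both DPs are arguments of the same predicate; there is no clause or island boundary between them.
Since no island is crossed, the inverse ordering is licensed alongside surface scope.
So *every reviewer* > *a few scientists* is among the available readings.

Yes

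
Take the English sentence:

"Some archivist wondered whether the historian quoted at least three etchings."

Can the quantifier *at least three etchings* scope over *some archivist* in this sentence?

No

The DP *at least three etchings* is contained in the embedded question *whether the historian quoted at least three etchings*.
Embedded wh-clauses are opaque for QR, so the quantifier stays inside the question.
So *at least three etchings* cannot raise high enough to outscope *some archivist*; only the surface ordering *some archivist* > *at least three etchings* is available.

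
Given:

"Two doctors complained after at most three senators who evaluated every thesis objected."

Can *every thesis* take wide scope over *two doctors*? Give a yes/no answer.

No

*every thesis* is embedded in the relative clause *who evaluated every thesis*, which is itself inside the adjunct *after at most three senators who evaluated every thesis objected*.
Nested islands: the RC island is itself inside an adjunct island, so wide scope is doubly excluded.
So *every thesis* cannot raise high enough to outscope *two doctors*; only the surface ordering *two doctors* > *every thesis* is available.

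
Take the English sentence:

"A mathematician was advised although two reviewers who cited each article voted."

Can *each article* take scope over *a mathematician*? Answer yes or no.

The DP *each article* is contained in the relative clause *who cited each article*, which is itself inside the adjunct *although two reviewers who cited each article voted*.
Both the relative clause and the enclosing adjunct are scope islands; QR cannot cross either.
There is no licit LF on which *each article* c-commands *a mathematician*.
(Only the surface reading survives: one fixed mathematician with respect to all the relevant articles.)

No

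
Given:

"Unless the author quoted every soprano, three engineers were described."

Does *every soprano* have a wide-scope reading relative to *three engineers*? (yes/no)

*every soprano* sits inside the adjunct clause *unless the author quoted every soprano*.
The adjunct-island constraint bars QR out of an adverbial clause.
There is no licit LF on which *every soprano* c-commands *three engineers*.

No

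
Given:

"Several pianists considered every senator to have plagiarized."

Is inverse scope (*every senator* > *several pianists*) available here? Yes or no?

*every senator* is an ECM subject; ECM complements are not islands, and the embedded quantifier may take matrix scope.
Since no island is crossed, the inverse ordering is licensed alongside surface scope.

Yes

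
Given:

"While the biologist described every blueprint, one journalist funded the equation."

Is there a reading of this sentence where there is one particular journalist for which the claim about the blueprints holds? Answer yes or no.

Yes

That reading corresponds to *one journalist* > *every blueprint*.
*one journalist* is a matrix-clause argument and can take scope within the matrix clause over the constituent containing *every blueprint*, so *one journalist* > *every blueprint* needs no island-crossing movement and is available.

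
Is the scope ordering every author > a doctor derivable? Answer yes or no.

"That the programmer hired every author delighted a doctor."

No

Structurally, *every author* is inside the sentential subject *that the programmer hired every author*.
Clausal subjects are scope islands; QR from inside the subject into the matrix is barred.
*every author* > *a doctor* would require crossing that boundary, which is illicit.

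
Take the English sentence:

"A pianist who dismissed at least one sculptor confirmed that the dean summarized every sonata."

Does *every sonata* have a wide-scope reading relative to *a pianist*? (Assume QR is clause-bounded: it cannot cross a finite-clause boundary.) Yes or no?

No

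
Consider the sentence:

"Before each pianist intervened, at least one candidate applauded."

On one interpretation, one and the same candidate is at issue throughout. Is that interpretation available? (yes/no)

Yes

The paraphrase describes the scope ordering *at least one candidate* > *each pianist*.
*at least one candidate* is a matrix-clause argument and can take scope within the matrix clause over the constituent containing *each pianist*, so *at least one candidate* > *each pianist* needs no island-crossing movement and is available.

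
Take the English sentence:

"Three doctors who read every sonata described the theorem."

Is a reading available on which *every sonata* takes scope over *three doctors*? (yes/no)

*every sonata* is embedded in the relative clause *who read every sonata*.
A relative clause is a scope island — quantifier raising cannot cross its boundary.
*every sonata* is confined to the island and cannot take scope over *three doctors*.

No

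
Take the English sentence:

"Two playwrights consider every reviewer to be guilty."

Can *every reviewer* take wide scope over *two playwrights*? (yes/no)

ECM infinitives lack a CP barrier, so *every reviewer* can QR over the matrix subject *two playwrights*.
QR within a single clause is free, so the lower quantifier may take scope over the higher one.

Yes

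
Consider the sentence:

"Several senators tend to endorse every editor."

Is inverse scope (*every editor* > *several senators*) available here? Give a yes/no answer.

*every editor* is the object of the infinitival complement of a raising predicate; raising infinitives are transparent for QR, so the two DPs are in effect clausemates.
Nothing blocks QR of the lower DP to a position above the higher one, so inverse scope is available.

Yes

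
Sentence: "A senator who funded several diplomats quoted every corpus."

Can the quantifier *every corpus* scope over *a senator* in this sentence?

*every corpus* is a matrix argument; only *a senator* is modified by the relative clause *who funded several diplomats*, so the RC island is irrelevant to the target quantifier.
With no island boundary between them, the object can take inverse scope over the subject via ordinary QR within the clause.

Yes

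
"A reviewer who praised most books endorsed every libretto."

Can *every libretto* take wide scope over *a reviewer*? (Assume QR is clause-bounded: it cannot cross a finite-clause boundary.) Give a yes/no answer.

The RC *who praised most books* is an island, but *every libretto* is not inside it — it is the matrix object, a clausemate of *a reviewer*.
QR within a single clause is free, so the lower quantifier may take scope over the higher one.

Yes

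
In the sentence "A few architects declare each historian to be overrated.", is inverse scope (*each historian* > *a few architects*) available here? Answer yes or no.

The ECM infinitive is scope-transparent — *each historian* is free to raise above *a few architects*.
Ordinary QR to a clause-peripheral position gives the wide-scope LF for the lower DP.

Yes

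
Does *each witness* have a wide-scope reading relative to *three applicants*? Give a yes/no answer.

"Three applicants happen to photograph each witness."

Yes

*each witness* is the object of the infinitival complement of a raising predicate; raising infinitives are transparent for QR, so the two DPs are in effect clausemates.
No island intervenes, so both surface and inverse scope are derivable.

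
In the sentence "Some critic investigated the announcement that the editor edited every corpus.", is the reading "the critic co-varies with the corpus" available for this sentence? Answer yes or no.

No

The paraphrase describes the scope ordering *every corpus* > *some critic*.
*every corpus* sits inside the complex NP *the announcement that the editor edited every corpus*.
Noun-complement clauses are scope islands (the Complex NP Constraint): a quantifier inside one cannot scope into the matrix.
*every corpus* is confined to the island and cannot take scope over *some critic*.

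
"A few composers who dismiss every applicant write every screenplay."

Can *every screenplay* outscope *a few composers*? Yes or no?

*every screenplay* sits in the matrix clause, not in the relative clause on *a few composers*.
With no island boundary between them, the object can take inverse scope over the subject via ordinary QR within the clause.

Yes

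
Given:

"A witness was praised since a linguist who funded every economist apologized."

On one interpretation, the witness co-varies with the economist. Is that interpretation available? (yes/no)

No

The described interpretation is the *every economist* > *a witness* scoping.
The target quantifier *every economist* is part of the relative clause *who funded every economist*, which is itself inside the adjunct *since a linguist who funded every economist apologized*.
Nested islands: the RC island is itself inside an adjunct island, so wide scope is doubly excluded.
Hence only narrow scope for *every economist* (under *a witness*) survives.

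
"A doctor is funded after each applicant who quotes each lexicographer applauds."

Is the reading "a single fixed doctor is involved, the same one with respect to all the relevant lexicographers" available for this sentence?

That reading corresponds to *a doctor* > *each lexicographer*.
Surface scope (*a doctor* > *each lexicographer*) is always derivable; islands only block QR, not in-situ interpretation.

Yes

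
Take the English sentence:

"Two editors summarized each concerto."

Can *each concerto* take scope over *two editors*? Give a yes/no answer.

Yes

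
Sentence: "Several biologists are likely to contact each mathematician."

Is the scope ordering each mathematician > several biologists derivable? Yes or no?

Yes

*each mathematician* is inside a raising infinitive, which is transparent to QR (no CP barrier), so it behaves as a matrix argument.
Since no island is crossed, the inverse ordering is licensed alongside surface scope.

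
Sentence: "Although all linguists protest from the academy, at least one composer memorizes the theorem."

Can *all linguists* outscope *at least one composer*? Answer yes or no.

*all linguists* occurs within the adjunct clause *although all linguists protest from the academy*.
Adjuncts are opaque for quantifier raising; a quantifier in an adjunct stays inside it.
So the wide-scope reading for *all linguists* is blocked.

No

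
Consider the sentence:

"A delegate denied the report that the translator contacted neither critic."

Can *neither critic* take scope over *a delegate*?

No

Structurally, *neither critic* is inside the complex NP *the report that the translator contacted neither critic*.
Noun-complement clauses are scope islands (the Complex NP Constraint): a quantifier inside one cannot scope into the matrix.
*neither critic* is confined to the island and cannot take scope over *a delegate*.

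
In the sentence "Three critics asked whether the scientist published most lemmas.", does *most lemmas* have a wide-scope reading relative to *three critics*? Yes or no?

*most lemmas* is embedded in the embedded question *whether the scientist published most lemmas*.
The wh-island constraint blocks QR out of an embedded interrogative.
So *most lemmas* cannot raise to a position above *three critics*.

No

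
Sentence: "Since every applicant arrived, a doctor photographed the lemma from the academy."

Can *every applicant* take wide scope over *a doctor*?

No

*every applicant* is embedded in the adjunct clause *since every applicant arrived*.
Adjunct clauses are scope islands: a quantifier inside an adjunct cannot raise into the matrix clause.
There is no licit LF on which *every applicant* c-commands *a doctor*.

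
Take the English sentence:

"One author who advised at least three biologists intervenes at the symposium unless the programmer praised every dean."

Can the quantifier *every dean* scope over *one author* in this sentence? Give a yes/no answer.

No

*every dean* is embedded in the adjunct clause *unless the programmer praised every dean*.
Adverbial clauses are not L-marked, so they are barriers for QR — the quantifier cannot escape the adjunct.
*every dean* is confined to the island and cannot take scope over *one author*.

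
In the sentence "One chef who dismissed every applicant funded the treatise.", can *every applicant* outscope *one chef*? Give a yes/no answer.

The target quantifier *every applicant* is part of the relative clause *who dismissed every applicant*.
A relative clause is a scope island — quantifier raising cannot cross its boundary.
*every applicant* > *one chef* would require crossing that boundary, which is illicit.

No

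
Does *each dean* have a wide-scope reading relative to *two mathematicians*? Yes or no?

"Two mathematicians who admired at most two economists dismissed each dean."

*each dean* is a matrix argument; only *two mathematicians* is modified by the relative clause *who admired at most two economists*, so the RC island is irrelevant to the target quantifier.
Since no island is crossed, the inverse ordering is licensed alongside surface scope.

Yes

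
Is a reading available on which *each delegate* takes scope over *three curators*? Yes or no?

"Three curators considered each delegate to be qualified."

This is an ECM construction: *each delegate* is the infinitival subject, Case-marked by the matrix verb, and the infinitive is transparent for QR.
QR within a single clause is free, so the lower quantifier may take scope over the higher one.

Yes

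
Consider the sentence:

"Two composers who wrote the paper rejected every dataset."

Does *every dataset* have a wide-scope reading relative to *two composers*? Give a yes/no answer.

Yes

*every dataset* is a matrix argument; only *two composers* is modified by the relative clause *who wrote the paper*, so the RC island is irrelevant to the target quantifier.
With no island boundary between them, the object can take inverse scope over the subject via ordinary QR within the clause.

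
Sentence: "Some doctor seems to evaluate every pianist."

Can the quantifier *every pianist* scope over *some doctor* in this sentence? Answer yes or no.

Yes

*every pianist* is inside a raising infinitive, which is transparent to QR (no CP barrier), so it behaves as a matrix argument.
Clause-internal QR can adjoin the lower DP above the subject, yielding the inverse reading.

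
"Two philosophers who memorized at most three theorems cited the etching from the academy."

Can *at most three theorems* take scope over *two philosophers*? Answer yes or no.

No

*at most three theorems* sits inside the relative clause *who memorized at most three theorems*.
A relative clause is a scope island — quantifier raising cannot cross its boundary.
So *at most three theorems* cannot raise to a position above *two philosophers*.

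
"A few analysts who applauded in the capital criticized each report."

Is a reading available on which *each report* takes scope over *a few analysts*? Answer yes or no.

Yes

*each report* sits in the matrix clause, not in the relative clause on *a few analysts*.
With no island boundary between them, the object can take inverse scope over the subject via ordinary QR within the clause.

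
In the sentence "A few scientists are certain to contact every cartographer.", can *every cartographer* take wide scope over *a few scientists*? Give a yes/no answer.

*every cartographer* is inside a raising infinitive, which is transparent to QR (no CP barrier), so it behaves as a matrix argument.
Nothing blocks QR of the lower DP to a position above the higher one, so inverse scope is available.
Both orderings are possible: *a few scientists* > *every cartographer* and *every cartographer* > *a few scientists*.

Yes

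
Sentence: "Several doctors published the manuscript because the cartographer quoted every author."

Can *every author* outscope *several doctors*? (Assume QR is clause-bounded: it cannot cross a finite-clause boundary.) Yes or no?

No

Structurally, *every author* is inside the adjunct clause *because the cartographer quoted every author*.
Adjunct clauses are scope islands: a quantifier inside an adjunct cannot raise into the matrix clause.
So *every author* cannot raise high enough to outscope *several doctors*; only the surface ordering *several doctors* > *every author* is available.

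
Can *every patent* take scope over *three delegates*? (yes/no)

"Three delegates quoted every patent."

*every patent* is the matrix object and *three delegates* the matrix subject; the two are clausemates.
Since no island is crossed, the inverse ordering is licensed alongside surface scope.

Yes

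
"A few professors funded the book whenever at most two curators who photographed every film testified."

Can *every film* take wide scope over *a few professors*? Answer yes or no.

*every film* is embedded in the relative clause *who photographed every film*, which is itself inside the adjunct *whenever at most two curators who photographed every film testified*.
Two island boundaries intervene — the relative clause and the adjunct. Either alone would block QR.
Hence only narrow scope for *every film* (under *a few professors*) survives.

No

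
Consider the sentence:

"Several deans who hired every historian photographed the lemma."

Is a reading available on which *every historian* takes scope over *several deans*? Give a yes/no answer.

No

The target quantifier *every historian* is part of the relative clause *who hired every historian*.
Quantifiers inside a relative clause are trapped there; the RC boundary blocks QR.
Hence only narrow scope for *every historian* (under *several deans*) survives.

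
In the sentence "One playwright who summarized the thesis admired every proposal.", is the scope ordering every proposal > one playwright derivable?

Yes

The relative clause *who summarized the thesis* modifies *one playwright*, but *every proposal* is not inside that relative clause — it is an argument of the matrix verb.
QR within a single clause is free, so the lower quantifier may take scope over the higher one.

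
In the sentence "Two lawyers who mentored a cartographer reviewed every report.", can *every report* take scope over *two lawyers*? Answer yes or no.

Yes

*every report* sits in the matrix clause, not in the relative clause on *two lawyers*.
Ordinary QR to a clause-peripheral position gives the wide-scope LF for the lower DP.
So *every report* > *two lawyers* is among the available readings.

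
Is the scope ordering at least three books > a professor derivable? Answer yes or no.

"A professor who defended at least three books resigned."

The DP *at least three books* is contained in the relative clause *who defended at least three books*.
Quantifiers inside a relative clause are trapped there; the RC boundary blocks QR.
So *at least three books* cannot raise high enough to outscope *a professor*; only the surface ordering *a professor* > *at least three books* is available.

No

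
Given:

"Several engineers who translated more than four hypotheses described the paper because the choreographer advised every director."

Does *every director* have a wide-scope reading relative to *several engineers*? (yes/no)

No

*every director* is embedded in the adjunct clause *because the choreographer advised every director*.
Adverbial clauses are not L-marked, so they are barriers for QR — the quantifier cannot escape the adjunct.
The inverse ordering *every director* > *several engineers* is therefore underivable.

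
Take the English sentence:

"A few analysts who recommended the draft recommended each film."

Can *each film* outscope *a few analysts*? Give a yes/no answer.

The RC *who recommended the draft* is an island, but *each film* is not inside it — it is the matrix object, a clausemate of *a few analysts*.
No island intervenes, so both surface and inverse scope are derivable.
So *each film* > *a few analysts* is among the available readings.

Yes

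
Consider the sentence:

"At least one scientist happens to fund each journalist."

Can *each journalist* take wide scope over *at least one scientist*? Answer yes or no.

Yes

Raising constructions are monoclausal for scope purposes; *each journalist* is not separated from *at least one scientist* by any island.
QR within a single clause is free, so the lower quantifier may take scope over the higher one.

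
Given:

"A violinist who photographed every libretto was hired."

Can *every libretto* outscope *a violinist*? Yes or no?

Structurally, *every libretto* is inside the relative clause *who photographed every libretto*.
The relative clause forms an island for QR, so the quantifier is confined to the head noun's restrictor.
There is no licit LF on which *every libretto* c-commands *a violinist*.
(Only the surface reading survives: one fixed violinist with respect to all the relevant librettos.)

No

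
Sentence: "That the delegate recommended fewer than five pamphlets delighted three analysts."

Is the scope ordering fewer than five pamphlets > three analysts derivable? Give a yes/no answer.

No

*fewer than five pamphlets* is embedded in the sentential subject *that the delegate recommended fewer than five pamphlets*.
Sentential subjects are islands: a quantifier inside the subject clause cannot raise over the matrix predicate.
*fewer than five pamphlets* > *three analysts* would require crossing that boundary, which is illicit.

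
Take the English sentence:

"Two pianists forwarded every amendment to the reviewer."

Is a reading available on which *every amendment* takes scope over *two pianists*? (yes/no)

*every amendment* and *two pianists* are in the same minimal clause.
Ordinary QR to a clause-peripheral position gives the wide-scope LF for the lower DP.
Both orderings are possible: *two pianists* > *every amendment* and *every amendment* > *two pianists*.

Yes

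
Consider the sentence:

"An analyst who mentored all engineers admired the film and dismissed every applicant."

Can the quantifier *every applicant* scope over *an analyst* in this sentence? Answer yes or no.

*every applicant* sits inside one conjunct of the coordinate structure (*dismissed every applicant*).
Asymmetric QR out of one conjunct violates the Coordinate Structure Constraint.
So *every applicant* cannot raise high enough to outscope *an analyst*; only the surface ordering *an analyst* > *every applicant* is available.
(Only the surface reading survives: one fixed analyst with respect to all the relevant applicants.)

No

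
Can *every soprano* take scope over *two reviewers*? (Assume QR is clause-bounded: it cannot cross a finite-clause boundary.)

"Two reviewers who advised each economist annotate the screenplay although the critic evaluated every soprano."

No

*every soprano* is embedded in the adjunct clause *although the critic evaluated every soprano*.
Adjuncts are opaque for quantifier raising; a quantifier in an adjunct stays inside it.
Hence only narrow scope for *every soprano* (under *two reviewers*) survives.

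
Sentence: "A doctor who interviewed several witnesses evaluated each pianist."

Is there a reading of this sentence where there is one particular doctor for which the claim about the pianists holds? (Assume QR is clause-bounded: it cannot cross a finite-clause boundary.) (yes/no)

Yes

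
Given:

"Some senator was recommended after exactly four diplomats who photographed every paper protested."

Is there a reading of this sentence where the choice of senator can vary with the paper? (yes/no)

The described interpretation is the *every paper* > *some senator* scoping.
The DP *every paper* is contained in the relative clause *who photographed every paper*, which is itself inside the adjunct *after exactly four diplomats who photographed every paper protested*.
Two island boundaries intervene — the relative clause and the adjunct. Either alone would block QR.
The inverse ordering *every paper* > *some senator* is therefore underivable.
(Only the surface reading survives: one fixed senator with respect to all the relevant papers.)

No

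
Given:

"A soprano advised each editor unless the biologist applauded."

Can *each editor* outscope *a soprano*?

Yes

Although there is an adjunct clause, *each editor* is in the main clause, not inside the adjunct.
No island intervenes, so both surface and inverse scope are derivable.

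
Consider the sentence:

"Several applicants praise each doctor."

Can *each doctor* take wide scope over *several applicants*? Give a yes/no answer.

*each doctor* and *several applicants* are in the same minimal clause.
Since no island is crossed, the inverse ordering is licensed alongside surface scope.

Yes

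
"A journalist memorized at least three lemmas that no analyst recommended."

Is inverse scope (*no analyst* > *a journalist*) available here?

No

The DP *no analyst* is contained in the relative clause *that no analyst recommended* modifying *at least three lemmas*.
Quantifiers inside a relative clause are trapped there; the RC boundary blocks QR.
*no analyst* is confined to the island and cannot take scope over *a journalist*.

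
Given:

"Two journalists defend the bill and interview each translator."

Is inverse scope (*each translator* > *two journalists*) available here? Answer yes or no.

No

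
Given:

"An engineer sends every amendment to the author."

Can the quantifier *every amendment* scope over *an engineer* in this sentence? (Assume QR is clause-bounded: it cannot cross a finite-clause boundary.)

Yes

*every amendment* is the matrix object and *an engineer* the matrix subject; the two are clausemates.
With no island boundary between them, the object can take inverse scope over the subject via ordinary QR within the clause.
The sentence is scopally ambiguous between *an engineer* > *every amendment* and *every amendment* > *an engineer*.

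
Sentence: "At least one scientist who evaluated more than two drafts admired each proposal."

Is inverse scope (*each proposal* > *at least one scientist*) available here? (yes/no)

*each proposal* sits in the matrix clause, not in the relative clause on *at least one scientist*.
Nothing blocks QR of the lower DP to a position above the higher one, so inverse scope is available.

Yes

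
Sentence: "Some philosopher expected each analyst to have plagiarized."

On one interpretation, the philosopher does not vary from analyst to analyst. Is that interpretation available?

The paraphrase describes the scope ordering *some philosopher* > *each analyst*.
Surface scope (*some philosopher* > *each analyst*) is always derivable; islands only block QR, not in-situ interpretation.

Yes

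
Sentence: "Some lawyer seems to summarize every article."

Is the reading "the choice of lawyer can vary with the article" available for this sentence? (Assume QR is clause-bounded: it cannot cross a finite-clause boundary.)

Yes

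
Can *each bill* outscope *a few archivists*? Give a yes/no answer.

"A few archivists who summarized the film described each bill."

Yes

*each bill* is a matrix argument; only *a few archivists* is modified by the relative clause *who summarized the film*, so the RC island is irrelevant to the target quantifier.
Since no island is crossed, the inverse ordering is licensed alongside surface scope.
So *each bill* > *a few archivists* is among the available readings.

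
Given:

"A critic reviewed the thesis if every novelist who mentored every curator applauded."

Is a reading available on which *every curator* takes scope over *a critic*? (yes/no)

No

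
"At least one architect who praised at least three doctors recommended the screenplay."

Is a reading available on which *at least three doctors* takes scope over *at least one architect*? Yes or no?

The target quantifier *at least three doctors* is part of the relative clause *who praised at least three doctors*.
Relative clauses block scope extraction: QR cannot target a position outside the modified NP.
*at least three doctors* is confined to the island and cannot take scope over *at least one architect*.

No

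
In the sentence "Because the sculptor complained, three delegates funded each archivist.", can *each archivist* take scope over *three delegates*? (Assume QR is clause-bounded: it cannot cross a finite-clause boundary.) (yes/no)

Yes

Neither queried DP is inside the adjunct, so the adjunct-island constraint does not apply.
With no island boundary between them, the object can take inverse scope over the subject via ordinary QR within the clause.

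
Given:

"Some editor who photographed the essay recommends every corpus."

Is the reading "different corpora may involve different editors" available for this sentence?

Yes

The paraphrase describes the scope ordering *every corpus* > *some editor*.
*every corpus* sits in the matrix clause, not in the relative clause on *some editor*.
Ordinary QR to a clause-peripheral position gives the wide-scope LF for the lower DP.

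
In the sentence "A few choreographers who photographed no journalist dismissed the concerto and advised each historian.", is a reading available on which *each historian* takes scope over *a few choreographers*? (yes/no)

No

*each historian* sits inside one conjunct of the coordinate structure (*advised each historian*).
A quantifier cannot raise out of one conjunct of a coordination across the whole coordinate structure — the CSC applies to QR.
*each historian* is confined to the island and cannot take scope over *a few choreographers*.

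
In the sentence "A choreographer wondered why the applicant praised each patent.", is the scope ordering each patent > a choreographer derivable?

The target quantifier *each patent* is part of the embedded question *why the applicant praised each patent*.
The wh-island constraint blocks QR out of an embedded interrogative.
The inverse ordering *each patent* > *a choreographer* is therefore underivable.
(Only the surface reading survives: one fixed choreographer with respect to all the relevant patents.)

No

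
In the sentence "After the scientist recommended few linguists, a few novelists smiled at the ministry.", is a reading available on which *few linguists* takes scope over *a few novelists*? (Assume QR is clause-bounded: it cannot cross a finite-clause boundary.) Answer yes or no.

Structurally, *few linguists* is inside the adjunct clause *after the scientist recommended few linguists*.
The adjunct-island constraint bars QR out of an adverbial clause.
*few linguists* is confined to the island and cannot take scope over *a few novelists*.

No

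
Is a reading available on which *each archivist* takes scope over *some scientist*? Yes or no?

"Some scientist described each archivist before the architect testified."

Neither queried DP is inside the adjunct, so the adjunct-island constraint does not apply.
No island intervenes, so both surface and inverse scope are derivable.

Yes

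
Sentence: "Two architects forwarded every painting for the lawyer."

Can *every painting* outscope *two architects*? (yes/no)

*every painting* is the matrix object and *two architects* the matrix subject; the two are clausemates.
Clause-internal QR can adjoin the lower DP above the subject, yielding the inverse reading.

Yes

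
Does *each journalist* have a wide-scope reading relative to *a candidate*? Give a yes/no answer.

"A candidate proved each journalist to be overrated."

Yes

*each journalist* is an ECM subject; ECM complements are not islands, and the embedded quantifier may take matrix scope.
No island intervenes, so both surface and inverse scope are derivable.
So *each journalist* > *a candidate* is among the available readings.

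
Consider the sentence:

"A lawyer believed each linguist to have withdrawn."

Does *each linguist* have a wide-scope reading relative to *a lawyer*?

Yes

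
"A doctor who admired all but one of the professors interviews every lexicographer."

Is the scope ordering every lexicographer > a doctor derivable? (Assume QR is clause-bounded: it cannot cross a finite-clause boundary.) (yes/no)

Yes

The RC *who admired all but one of the professors* is an island, but *every lexicographer* is not inside it — it is the matrix object, a clausemate of *a doctor*.
QR within a single clause is free, so the lower quantifier may take scope over the higher one.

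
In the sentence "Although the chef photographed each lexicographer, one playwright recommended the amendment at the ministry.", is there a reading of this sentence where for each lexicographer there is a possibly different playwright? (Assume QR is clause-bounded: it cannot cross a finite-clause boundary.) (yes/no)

No

The described interpretation is the *each lexicographer* > *one playwright* scoping.
The DP *each lexicographer* is contained in the adjunct clause *although the chef photographed each lexicographer*.
Adjunct clauses are scope islands: a quantifier inside an adjunct cannot raise into the matrix clause.
There is no licit LF on which *each lexicographer* c-commands *one playwright*.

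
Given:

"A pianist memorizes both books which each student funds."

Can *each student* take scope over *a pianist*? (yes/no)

Structurally, *each student* is inside the relative clause *which each student funds* modifying *both books*.
The relative clause forms an island for QR, so the quantifier is confined to the head noun's restrictor.
So the wide-scope reading for *each student* is blocked.

No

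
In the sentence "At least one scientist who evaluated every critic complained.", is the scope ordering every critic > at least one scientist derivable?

The target quantifier *every critic* is part of the relative clause *who evaluated every critic*.
Relative clauses block scope extraction: QR cannot target a position outside the modified NP.
So the wide-scope reading for *every critic* is blocked.

No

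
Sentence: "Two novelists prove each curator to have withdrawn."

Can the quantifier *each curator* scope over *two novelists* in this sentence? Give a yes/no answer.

Yes

The ECM infinitive is scope-transparent — *each curator* is free to raise above *two novelists*.
Nothing blocks QR of the lower DP to a position above the higher one, so inverse scope is available.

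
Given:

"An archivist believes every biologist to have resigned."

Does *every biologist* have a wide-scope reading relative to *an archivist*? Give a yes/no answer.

Yes

This is an ECM construction: *every biologist* is the infinitival subject, Case-marked by the matrix verb, and the infinitive is transparent for QR.
With no island boundary between them, the object can take inverse scope over the subject via ordinary QR within the clause.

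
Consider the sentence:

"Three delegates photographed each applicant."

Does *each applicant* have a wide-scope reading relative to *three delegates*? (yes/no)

Yes

*each applicant* is the matrix object and *three delegates* the matrix subject; the two are clausemates.
Ordinary QR to a clause-peripheral position gives the wide-scope LF for the lower DP.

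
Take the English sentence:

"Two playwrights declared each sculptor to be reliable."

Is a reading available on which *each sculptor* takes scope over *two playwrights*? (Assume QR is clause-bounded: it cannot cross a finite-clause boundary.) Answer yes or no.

Yes

The ECM infinitive is scope-transparent — *each sculptor* is free to raise above *two playwrights*.
QR within a single clause is free, so the lower quantifier may take scope over the higher one.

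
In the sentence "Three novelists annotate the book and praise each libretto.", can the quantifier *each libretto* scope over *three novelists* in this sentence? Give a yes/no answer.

No

The target quantifier *each libretto* is part of one conjunct of the coordinate structure (*praise each libretto*).
A quantifier cannot raise out of one conjunct of a coordination across the whole coordinate structure — the CSC applies to QR.
There is no licit LF on which *each libretto* c-commands *three novelists*.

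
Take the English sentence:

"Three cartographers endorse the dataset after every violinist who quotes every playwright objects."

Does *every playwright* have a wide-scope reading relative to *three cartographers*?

No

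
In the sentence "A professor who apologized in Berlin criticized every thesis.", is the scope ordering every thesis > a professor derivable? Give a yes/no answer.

Yes

Although the sentence contains a relative clause (*who apologized in Berlin*), *every thesis* is outside it, in the matrix VP.
Since no island is crossed, the inverse ordering is licensed alongside surface scope.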